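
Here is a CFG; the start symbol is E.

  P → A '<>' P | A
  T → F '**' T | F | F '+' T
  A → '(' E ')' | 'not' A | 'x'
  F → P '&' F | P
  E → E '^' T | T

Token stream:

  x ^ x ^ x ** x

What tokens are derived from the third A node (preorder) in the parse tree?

x

[E [E [E [T [F [P [A x]]]]] ^ [T [F [P [A x]]]]] ^ [T [F [P [A x]]] ** [T [F [P [A x]]]]]]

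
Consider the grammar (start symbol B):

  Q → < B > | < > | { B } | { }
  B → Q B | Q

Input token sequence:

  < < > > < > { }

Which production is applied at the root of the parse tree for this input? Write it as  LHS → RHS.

[B [Q < [B [Q < >]] >] [B [Q < >] [B [Q { }]]]]

B → Q B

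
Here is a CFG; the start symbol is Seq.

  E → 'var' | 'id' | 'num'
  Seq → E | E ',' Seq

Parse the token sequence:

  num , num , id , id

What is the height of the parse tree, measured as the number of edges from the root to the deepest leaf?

5

[Seq [E num] , [Seq [E num] , [Seq [E id] , [Seq [E id]]]]]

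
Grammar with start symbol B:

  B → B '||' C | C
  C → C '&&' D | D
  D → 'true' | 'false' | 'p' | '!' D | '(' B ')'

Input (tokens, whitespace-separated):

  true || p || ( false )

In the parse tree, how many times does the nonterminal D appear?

[B [B [B [C [D true]]] || [C [D p]]] || [C [D ( [B [C [D false]]] )]]]

4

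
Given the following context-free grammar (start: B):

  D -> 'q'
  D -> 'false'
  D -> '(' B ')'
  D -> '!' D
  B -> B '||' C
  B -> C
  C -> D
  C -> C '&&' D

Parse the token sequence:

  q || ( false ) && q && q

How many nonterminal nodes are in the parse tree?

13

[B [B [C [D q]]] || [C [C [C [D ( [B [C [D false]]] )]] && [D q]] && [D q]]]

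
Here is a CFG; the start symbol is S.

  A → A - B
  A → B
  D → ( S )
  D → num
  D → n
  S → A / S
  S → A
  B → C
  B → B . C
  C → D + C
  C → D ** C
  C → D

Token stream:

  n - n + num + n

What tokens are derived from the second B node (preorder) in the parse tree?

[S [A [A [B [C [D n]]]] - [B [C [D n] + [C [D num] + [C [D n]]]]]]]

n + num + n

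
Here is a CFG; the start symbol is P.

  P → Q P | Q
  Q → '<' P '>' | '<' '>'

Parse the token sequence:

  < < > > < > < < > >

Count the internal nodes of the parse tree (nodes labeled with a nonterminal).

10

[P [Q < [P [Q < >]] >] [P [Q < >] [P [Q < [P [Q < >]] >]]]]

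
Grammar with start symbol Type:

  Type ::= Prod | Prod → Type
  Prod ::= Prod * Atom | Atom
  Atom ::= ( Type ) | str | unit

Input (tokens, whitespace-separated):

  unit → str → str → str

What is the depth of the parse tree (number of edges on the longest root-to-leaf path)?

6

[Type [Prod [Atom unit]] → [Type [Prod [Atom str]] → [Type [Prod [Atom str]] → [Type [Prod [Atom str]]]]]]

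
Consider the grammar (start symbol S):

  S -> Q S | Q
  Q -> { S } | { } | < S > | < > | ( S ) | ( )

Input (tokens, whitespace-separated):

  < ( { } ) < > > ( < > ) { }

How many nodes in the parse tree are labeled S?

7

[S [Q < [S [Q ( [S [Q { }]] )] [S [Q < >]]] >] [S [Q ( [S [Q < >]] )] [S [Q { }]]]]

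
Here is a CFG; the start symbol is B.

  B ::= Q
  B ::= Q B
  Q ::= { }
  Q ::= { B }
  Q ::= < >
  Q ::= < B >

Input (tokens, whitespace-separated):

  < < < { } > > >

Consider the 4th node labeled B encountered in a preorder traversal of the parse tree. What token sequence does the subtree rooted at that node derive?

{ }

[B [Q < [B [Q < [B [Q < [B [Q { }]] >]] >]] >]]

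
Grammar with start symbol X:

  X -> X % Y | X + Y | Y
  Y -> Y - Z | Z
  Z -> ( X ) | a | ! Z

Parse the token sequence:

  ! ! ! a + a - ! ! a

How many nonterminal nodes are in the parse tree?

13

[X [X [Y [Z ! [Z ! [Z ! [Z a]]]]]] + [Y [Y [Z a]] - [Z ! [Z ! [Z a]]]]]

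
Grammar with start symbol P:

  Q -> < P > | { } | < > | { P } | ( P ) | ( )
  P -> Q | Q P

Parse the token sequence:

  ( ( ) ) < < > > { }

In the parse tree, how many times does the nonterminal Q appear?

[P [Q ( [P [Q ( )]] )] [P [Q < [P [Q < >]] >] [P [Q { }]]]]

5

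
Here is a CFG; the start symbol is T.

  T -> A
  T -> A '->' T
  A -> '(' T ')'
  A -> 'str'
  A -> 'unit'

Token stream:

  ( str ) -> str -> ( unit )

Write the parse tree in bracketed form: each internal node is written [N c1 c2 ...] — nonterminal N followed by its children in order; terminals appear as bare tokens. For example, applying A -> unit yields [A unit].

[T [A ( [T [A str]] )] -> [T [A str] -> [T [A ( [T [A unit]] )]]]]

T
A -> T
( T ) -> T
( A ) -> T
( str ) -> T
( str ) -> A -> T
( str ) -> str -> T
( str ) -> str -> A
( str ) -> str -> ( T )
( str ) -> str -> ( A )
( str ) -> str -> ( unit )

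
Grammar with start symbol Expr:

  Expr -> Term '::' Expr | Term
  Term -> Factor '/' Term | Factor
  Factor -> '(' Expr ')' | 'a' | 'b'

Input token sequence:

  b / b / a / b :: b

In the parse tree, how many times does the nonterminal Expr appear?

2

[Expr [Term [Factor b] / [Term [Factor b] / [Term [Factor a] / [Term [Factor b]]]]] :: [Expr [Term [Factor b]]]]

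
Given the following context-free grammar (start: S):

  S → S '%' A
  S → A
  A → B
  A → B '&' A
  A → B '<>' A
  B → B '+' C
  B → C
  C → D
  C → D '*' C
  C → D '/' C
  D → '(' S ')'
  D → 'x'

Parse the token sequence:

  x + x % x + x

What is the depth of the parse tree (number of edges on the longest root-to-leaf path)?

7

[S [S [A [B [B [C [D x]]] + [C [D x]]]]] % [A [B [B [C [D x]]] + [C [D x]]]]]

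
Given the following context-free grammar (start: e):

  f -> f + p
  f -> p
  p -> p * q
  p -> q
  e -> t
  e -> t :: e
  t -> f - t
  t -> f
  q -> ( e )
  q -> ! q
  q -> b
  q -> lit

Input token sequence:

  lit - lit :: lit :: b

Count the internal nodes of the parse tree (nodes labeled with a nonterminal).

19

[e [t [f [p [q lit]]] - [t [f [p [q lit]]]]] :: [e [t [f [p [q lit]]]] :: [e [t [f [p [q b]]]]]]]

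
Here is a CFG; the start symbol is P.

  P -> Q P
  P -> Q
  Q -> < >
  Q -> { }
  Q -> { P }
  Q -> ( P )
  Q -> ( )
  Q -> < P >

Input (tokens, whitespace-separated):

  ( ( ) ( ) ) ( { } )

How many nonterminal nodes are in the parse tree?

[P [Q ( [P [Q ( )] [P [Q ( )]]] )] [P [Q ( [P [Q { }]] )]]]

10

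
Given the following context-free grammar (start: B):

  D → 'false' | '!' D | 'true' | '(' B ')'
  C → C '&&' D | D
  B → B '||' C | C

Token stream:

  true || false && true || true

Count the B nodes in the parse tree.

3

[B [B [B [C [D true]]] || [C [C [D false]] && [D true]]] || [C [D true]]]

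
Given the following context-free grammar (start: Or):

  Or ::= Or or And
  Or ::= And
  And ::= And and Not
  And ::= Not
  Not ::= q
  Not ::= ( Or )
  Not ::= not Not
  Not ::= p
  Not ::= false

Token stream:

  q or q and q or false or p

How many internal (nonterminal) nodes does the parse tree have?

[Or [Or [Or [Or [And [Not q]]] or [And [And [Not q]] and [Not q]]] or [And [Not false]]] or [And [Not p]]]

14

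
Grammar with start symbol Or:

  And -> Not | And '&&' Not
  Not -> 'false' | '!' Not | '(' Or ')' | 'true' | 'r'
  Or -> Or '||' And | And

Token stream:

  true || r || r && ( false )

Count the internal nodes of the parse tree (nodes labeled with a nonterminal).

14

[Or [Or [Or [And [Not true]]] || [And [Not r]]] || [And [And [Not r]] && [Not ( [Or [And [Not false]]] )]]]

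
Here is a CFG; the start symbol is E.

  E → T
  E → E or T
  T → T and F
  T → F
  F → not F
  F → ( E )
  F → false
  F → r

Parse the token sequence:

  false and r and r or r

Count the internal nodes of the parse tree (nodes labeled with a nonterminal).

10

[E [E [T [T [T [F false]] and [F r]] and [F r]]] or [T [F r]]]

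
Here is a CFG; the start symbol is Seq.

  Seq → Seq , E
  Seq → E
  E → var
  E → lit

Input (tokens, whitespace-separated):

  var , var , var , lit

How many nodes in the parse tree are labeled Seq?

4

[Seq [Seq [Seq [Seq [E var]] , [E var]] , [E var]] , [E lit]]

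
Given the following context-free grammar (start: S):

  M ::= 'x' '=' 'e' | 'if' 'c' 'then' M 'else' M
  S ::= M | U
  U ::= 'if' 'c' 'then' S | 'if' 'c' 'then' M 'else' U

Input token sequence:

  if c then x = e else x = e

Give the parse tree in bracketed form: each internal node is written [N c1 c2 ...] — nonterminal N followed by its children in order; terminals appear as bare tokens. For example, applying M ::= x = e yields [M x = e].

[S [M if c then [M x = e] else [M x = e]]]

S
M
if c then M else M
if c then x = e else M
if c then x = e else x = e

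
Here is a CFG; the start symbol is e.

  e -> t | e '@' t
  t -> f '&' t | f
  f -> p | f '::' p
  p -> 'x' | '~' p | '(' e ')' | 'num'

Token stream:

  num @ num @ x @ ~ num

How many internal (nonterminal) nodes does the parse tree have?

17

[e [e [e [e [t [f [p num]]]] @ [t [f [p num]]]] @ [t [f [p x]]]] @ [t [f [p ~ [p num]]]]]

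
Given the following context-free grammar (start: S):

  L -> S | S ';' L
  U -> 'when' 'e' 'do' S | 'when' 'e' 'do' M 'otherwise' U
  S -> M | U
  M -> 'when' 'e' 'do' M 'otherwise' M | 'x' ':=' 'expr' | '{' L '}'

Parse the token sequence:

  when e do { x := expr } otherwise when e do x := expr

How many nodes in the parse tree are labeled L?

1

[S [U when e do [M { [L [S [M x := expr]]] }] otherwise [U when e do [S [M x := expr]]]]]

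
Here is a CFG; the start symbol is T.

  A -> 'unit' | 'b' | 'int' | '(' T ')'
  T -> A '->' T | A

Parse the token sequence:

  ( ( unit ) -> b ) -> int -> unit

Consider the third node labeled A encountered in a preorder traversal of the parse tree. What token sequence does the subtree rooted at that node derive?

[T [A ( [T [A ( [T [A unit]] )] -> [T [A b]]] )] -> [T [A int] -> [T [A unit]]]]

unit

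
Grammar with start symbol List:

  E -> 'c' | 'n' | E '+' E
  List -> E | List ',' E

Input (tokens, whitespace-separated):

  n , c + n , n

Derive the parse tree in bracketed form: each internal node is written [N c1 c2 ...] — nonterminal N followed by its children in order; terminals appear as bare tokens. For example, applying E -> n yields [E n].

List
List , E
List , E , E
E , E , E
n , E , E
n , E + E , E
n , c + E , E
n , c + n , E
n , c + n , n

[List [List [List [E n]] , [E [E c] + [E n]]] , [E n]]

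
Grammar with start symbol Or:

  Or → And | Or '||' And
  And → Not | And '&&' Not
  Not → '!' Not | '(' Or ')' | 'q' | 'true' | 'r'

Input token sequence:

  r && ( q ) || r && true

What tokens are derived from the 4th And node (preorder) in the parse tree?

r && true

[Or [Or [And [And [Not r]] && [Not ( [Or [And [Not q]]] )]]] || [And [And [Not r]] && [Not true]]]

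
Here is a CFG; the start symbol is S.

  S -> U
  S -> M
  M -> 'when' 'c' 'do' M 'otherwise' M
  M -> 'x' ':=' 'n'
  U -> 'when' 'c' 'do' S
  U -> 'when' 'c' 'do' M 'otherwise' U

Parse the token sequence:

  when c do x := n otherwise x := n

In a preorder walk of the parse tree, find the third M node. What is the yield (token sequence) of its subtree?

x := n

[S [M when c do [M x := n] otherwise [M x := n]]]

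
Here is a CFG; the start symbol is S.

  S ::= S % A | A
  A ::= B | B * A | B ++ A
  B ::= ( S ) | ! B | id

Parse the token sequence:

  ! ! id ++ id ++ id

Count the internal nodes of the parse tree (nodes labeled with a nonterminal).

9

[S [A [B ! [B ! [B id]]] ++ [A [B id] ++ [A [B id]]]]]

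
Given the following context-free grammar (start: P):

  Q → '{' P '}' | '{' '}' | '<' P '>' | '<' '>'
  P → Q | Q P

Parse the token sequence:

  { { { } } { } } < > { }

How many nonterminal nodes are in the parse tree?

12

[P [Q { [P [Q { [P [Q { }]] }] [P [Q { }]]] }] [P [Q < >] [P [Q { }]]]]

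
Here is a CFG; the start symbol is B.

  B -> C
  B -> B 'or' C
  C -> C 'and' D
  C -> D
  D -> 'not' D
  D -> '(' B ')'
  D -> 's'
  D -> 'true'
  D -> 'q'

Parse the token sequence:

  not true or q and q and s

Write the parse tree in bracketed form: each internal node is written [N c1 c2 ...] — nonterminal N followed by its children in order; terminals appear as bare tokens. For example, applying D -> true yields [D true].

[B [B [C [D not [D true]]]] or [C [C [C [D q]] and [D q]] and [D s]]]

B
B or C
C or C
D or C
not D or C
not true or C
not true or C and D
not true or C and D and D
not true or D and D and D
not true or q and D and D
not true or q and q and D
not true or q and q and s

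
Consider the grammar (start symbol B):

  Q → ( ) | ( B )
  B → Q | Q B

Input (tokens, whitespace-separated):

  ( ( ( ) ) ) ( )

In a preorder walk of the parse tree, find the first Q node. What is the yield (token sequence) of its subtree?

[B [Q ( [B [Q ( [B [Q ( )]] )]] )] [B [Q ( )]]]

( ( ( ) ) )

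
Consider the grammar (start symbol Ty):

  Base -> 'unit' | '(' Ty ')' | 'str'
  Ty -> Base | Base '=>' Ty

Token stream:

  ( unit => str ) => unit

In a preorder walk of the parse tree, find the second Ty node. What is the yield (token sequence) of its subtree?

[Ty [Base ( [Ty [Base unit] => [Ty [Base str]]] )] => [Ty [Base unit]]]

unit => str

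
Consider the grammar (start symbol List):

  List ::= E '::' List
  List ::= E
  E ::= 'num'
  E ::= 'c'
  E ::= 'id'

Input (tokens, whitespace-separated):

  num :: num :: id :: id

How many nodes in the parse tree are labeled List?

4

[List [E num] :: [List [E num] :: [List [E id] :: [List [E id]]]]]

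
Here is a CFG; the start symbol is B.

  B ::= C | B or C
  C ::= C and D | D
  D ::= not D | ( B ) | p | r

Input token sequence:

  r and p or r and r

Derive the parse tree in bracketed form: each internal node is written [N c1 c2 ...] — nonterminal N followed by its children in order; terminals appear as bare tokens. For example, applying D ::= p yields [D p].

[B [B [C [C [D r]] and [D p]]] or [C [C [D r]] and [D r]]]

B
B or C
C or C
C and D or C
D and D or C
r and D or C
r and p or C
r and p or C and D
r and p or D and D
r and p or r and D
r and p or r and r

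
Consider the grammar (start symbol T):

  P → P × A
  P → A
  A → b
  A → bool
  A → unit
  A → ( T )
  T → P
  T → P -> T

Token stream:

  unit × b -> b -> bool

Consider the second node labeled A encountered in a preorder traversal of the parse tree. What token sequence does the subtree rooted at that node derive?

b

[T [P [P [A unit]] × [A b]] -> [T [P [A b]] -> [T [P [A bool]]]]]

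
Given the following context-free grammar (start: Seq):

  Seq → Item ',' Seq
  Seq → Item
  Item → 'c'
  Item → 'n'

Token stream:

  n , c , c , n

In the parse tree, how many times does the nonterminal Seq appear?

[Seq [Item n] , [Seq [Item c] , [Seq [Item c] , [Seq [Item n]]]]]

4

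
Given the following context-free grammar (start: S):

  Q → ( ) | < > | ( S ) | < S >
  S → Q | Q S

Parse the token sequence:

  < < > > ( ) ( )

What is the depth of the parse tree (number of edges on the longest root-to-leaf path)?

[S [Q < [S [Q < >]] >] [S [Q ( )] [S [Q ( )]]]]

4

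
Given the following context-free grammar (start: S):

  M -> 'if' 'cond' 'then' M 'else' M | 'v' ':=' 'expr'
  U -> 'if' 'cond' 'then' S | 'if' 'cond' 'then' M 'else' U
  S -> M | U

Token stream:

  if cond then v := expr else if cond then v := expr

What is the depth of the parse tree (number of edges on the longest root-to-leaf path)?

5

[S [U if cond then [M v := expr] else [U if cond then [S [M v := expr]]]]]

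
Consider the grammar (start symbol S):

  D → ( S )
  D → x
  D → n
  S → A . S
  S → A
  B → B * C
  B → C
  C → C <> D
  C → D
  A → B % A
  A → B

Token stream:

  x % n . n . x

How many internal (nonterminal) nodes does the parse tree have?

[S [A [B [C [D x]]] % [A [B [C [D n]]]]] . [S [A [B [C [D n]]]] . [S [A [B [C [D x]]]]]]]

19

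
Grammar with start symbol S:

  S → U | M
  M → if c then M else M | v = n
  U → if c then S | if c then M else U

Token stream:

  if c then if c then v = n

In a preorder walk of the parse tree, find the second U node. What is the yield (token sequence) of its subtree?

if c then v = n

[S [U if c then [S [U if c then [S [M v = n]]]]]]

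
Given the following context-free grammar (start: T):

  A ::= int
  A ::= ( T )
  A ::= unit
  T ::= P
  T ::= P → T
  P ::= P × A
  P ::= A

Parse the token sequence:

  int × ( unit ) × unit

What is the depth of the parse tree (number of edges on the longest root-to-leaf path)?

[T [P [P [P [A int]] × [A ( [T [P [A unit]]] )]] × [A unit]]]

7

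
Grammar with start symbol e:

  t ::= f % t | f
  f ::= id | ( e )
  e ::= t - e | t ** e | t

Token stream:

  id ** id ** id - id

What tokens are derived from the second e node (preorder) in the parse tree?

id ** id - id

[e [t [f id]] ** [e [t [f id]] ** [e [t [f id]] - [e [t [f id]]]]]]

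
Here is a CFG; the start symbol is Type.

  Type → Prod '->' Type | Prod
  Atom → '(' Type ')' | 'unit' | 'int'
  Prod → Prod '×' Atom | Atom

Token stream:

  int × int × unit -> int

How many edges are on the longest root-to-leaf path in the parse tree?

[Type [Prod [Prod [Prod [Atom int]] × [Atom int]] × [Atom unit]] -> [Type [Prod [Atom int]]]]

5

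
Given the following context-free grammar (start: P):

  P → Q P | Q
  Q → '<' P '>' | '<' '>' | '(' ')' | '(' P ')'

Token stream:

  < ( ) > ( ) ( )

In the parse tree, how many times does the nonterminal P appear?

[P [Q < [P [Q ( )]] >] [P [Q ( )] [P [Q ( )]]]]

4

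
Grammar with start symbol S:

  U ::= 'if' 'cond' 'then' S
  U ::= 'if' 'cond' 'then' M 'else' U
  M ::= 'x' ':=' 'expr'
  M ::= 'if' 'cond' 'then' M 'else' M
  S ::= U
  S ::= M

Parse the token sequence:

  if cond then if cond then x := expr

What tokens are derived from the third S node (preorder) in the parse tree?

x := expr

[S [U if cond then [S [U if cond then [S [M x := expr]]]]]]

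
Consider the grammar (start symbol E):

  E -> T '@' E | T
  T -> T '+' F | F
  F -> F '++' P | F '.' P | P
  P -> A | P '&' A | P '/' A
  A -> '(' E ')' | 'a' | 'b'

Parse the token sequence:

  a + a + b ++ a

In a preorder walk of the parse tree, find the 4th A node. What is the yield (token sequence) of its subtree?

[E [T [T [T [F [P [A a]]]] + [F [P [A a]]]] + [F [F [P [A b]]] ++ [P [A a]]]]]

a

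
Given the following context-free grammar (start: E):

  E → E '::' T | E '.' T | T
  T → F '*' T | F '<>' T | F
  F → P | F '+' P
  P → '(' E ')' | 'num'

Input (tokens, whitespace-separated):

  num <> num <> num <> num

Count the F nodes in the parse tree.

[E [T [F [P num]] <> [T [F [P num]] <> [T [F [P num]] <> [T [F [P num]]]]]]]

4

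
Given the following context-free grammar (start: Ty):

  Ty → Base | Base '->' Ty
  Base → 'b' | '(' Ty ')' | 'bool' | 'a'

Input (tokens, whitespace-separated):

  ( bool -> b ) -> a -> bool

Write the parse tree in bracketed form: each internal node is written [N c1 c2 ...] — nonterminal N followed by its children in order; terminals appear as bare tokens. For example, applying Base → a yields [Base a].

[Ty [Base ( [Ty [Base bool] -> [Ty [Base b]]] )] -> [Ty [Base a] -> [Ty [Base bool]]]]

Ty
Base -> Ty
( Ty ) -> Ty
( Base -> Ty ) -> Ty
( bool -> Ty ) -> Ty
( bool -> Base ) -> Ty
( bool -> b ) -> Ty
( bool -> b ) -> Base -> Ty
( bool -> b ) -> a -> Ty
( bool -> b ) -> a -> Base
( bool -> b ) -> a -> bool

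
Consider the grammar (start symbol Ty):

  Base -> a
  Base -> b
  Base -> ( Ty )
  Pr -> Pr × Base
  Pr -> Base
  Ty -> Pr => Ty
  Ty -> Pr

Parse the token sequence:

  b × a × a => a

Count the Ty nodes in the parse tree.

2

[Ty [Pr [Pr [Pr [Base b]] × [Base a]] × [Base a]] => [Ty [Pr [Base a]]]]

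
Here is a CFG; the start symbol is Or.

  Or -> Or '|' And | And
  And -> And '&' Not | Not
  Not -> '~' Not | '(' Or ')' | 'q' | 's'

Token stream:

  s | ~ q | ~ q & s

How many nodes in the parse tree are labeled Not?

[Or [Or [Or [And [Not s]]] | [And [Not ~ [Not q]]]] | [And [And [Not ~ [Not q]]] & [Not s]]]

6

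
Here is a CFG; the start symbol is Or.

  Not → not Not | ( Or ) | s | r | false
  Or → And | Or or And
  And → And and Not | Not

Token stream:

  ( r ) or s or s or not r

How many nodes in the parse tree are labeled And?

5

[Or [Or [Or [Or [And [Not ( [Or [And [Not r]]] )]]] or [And [Not s]]] or [And [Not s]]] or [And [Not not [Not r]]]]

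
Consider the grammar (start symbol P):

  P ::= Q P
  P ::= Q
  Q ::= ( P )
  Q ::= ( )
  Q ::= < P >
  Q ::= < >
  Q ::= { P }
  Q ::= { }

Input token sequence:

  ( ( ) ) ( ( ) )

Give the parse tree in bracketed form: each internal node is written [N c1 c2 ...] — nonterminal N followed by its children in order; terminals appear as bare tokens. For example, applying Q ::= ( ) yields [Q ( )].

P
Q P
( P ) P
( Q ) P
( ( ) ) P
( ( ) ) Q
( ( ) ) ( P )
( ( ) ) ( Q )
( ( ) ) ( ( ) )

[P [Q ( [P [Q ( )]] )] [P [Q ( [P [Q ( )]] )]]]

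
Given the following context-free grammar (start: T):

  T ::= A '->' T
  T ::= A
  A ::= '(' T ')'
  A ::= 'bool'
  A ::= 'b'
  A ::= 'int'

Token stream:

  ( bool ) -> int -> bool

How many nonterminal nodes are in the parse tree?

8

[T [A ( [T [A bool]] )] -> [T [A int] -> [T [A bool]]]]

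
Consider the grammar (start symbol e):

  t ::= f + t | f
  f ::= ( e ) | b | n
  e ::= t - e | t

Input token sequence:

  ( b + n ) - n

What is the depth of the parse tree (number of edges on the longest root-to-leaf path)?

7

[e [t [f ( [e [t [f b] + [t [f n]]]] )]] - [e [t [f n]]]]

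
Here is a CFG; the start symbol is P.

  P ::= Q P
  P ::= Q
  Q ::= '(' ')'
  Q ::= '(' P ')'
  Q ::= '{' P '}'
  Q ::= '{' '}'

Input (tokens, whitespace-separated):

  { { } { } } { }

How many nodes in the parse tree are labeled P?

4

[P [Q { [P [Q { }] [P [Q { }]]] }] [P [Q { }]]]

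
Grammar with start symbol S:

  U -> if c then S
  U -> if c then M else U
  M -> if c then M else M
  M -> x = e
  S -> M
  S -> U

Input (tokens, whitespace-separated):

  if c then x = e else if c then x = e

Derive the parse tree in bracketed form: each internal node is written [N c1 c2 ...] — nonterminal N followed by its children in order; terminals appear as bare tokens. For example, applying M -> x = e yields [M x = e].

[S [U if c then [M x = e] else [U if c then [S [M x = e]]]]]

S
U
if c then M else U
if c then x = e else U
if c then x = e else if c then S
if c then x = e else if c then M
if c then x = e else if c then x = e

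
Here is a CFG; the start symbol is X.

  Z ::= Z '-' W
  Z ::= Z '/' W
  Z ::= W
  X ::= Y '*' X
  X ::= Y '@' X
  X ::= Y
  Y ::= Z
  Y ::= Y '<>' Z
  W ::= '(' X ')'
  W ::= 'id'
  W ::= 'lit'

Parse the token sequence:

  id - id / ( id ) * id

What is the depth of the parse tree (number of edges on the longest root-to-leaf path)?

8

[X [Y [Z [Z [Z [W id]] - [W id]] / [W ( [X [Y [Z [W id]]]] )]]] * [X [Y [Z [W id]]]]]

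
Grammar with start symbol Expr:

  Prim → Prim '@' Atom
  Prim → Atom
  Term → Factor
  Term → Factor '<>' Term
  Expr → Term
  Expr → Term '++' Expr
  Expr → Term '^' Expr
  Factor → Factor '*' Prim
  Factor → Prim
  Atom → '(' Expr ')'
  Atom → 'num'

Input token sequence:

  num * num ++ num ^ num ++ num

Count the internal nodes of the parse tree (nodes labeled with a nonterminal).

[Expr [Term [Factor [Factor [Prim [Atom num]]] * [Prim [Atom num]]]] ++ [Expr [Term [Factor [Prim [Atom num]]]] ^ [Expr [Term [Factor [Prim [Atom num]]]] ++ [Expr [Term [Factor [Prim [Atom num]]]]]]]]

23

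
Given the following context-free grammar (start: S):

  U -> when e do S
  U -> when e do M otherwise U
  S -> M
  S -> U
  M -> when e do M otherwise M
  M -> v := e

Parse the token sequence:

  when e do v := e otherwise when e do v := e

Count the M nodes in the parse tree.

[S [U when e do [M v := e] otherwise [U when e do [S [M v := e]]]]]

2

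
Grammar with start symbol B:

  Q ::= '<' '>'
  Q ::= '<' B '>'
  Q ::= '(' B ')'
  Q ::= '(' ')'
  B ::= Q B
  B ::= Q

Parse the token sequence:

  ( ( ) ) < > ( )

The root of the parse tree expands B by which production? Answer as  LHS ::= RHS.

B ::= Q B

[B [Q ( [B [Q ( )]] )] [B [Q < >] [B [Q ( )]]]]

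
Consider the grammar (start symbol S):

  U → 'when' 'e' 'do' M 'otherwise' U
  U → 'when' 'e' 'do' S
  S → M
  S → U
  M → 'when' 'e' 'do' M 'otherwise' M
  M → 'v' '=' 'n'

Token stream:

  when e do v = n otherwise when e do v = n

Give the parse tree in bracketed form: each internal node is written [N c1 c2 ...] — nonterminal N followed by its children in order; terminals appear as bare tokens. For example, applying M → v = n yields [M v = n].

[S [U when e do [M v = n] otherwise [U when e do [S [M v = n]]]]]

S
U
when e do M otherwise U
when e do v = n otherwise U
when e do v = n otherwise when e do S
when e do v = n otherwise when e do M
when e do v = n otherwise when e do v = n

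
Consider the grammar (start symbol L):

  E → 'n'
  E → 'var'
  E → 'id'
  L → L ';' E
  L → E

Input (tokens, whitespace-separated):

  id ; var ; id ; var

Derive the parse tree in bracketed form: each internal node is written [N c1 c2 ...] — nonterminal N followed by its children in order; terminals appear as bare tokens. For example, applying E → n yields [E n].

L
L ; E
L ; E ; E
L ; E ; E ; E
E ; E ; E ; E
id ; E ; E ; E
id ; var ; E ; E
id ; var ; id ; E
id ; var ; id ; var

[L [L [L [L [E id]] ; [E var]] ; [E id]] ; [E var]]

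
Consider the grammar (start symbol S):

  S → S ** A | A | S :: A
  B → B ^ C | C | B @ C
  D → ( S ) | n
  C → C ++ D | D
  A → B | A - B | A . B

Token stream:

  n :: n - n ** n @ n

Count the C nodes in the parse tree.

5

[S [S [S [A [B [C [D n]]]]] :: [A [A [B [C [D n]]]] - [B [C [D n]]]]] ** [A [B [B [C [D n]]] @ [C [D n]]]]]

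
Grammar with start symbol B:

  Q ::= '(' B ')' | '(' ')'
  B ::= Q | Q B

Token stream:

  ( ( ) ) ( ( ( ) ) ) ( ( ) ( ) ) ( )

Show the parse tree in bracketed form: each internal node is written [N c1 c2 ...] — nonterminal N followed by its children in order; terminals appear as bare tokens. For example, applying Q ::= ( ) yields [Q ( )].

B
Q B
( B ) B
( Q ) B
( ( ) ) B
( ( ) ) Q B
( ( ) ) ( B ) B
( ( ) ) ( Q ) B
( ( ) ) ( ( B ) ) B
( ( ) ) ( ( Q ) ) B
( ( ) ) ( ( ( ) ) ) B
( ( ) ) ( ( ( ) ) ) Q B
( ( ) ) ( ( ( ) ) ) ( B ) B
( ( ) ) ( ( ( ) ) ) ( Q B ) B
( ( ) ) ( ( ( ) ) ) ( ( ) B ) B
( ( ) ) ( ( ( ) ) ) ( ( ) Q ) B
( ( ) ) ( ( ( ) ) ) ( ( ) ( ) ) B
( ( ) ) ( ( ( ) ) ) ( ( ) ( ) ) Q
( ( ) ) ( ( ( ) ) ) ( ( ) ( ) ) ( )

[B [Q ( [B [Q ( )]] )] [B [Q ( [B [Q ( [B [Q ( )]] )]] )] [B [Q ( [B [Q ( )] [B [Q ( )]]] )] [B [Q ( )]]]]]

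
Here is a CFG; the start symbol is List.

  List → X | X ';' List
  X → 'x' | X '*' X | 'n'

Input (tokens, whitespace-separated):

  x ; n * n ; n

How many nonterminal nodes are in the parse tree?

[List [X x] ; [List [X [X n] * [X n]] ; [List [X n]]]]

8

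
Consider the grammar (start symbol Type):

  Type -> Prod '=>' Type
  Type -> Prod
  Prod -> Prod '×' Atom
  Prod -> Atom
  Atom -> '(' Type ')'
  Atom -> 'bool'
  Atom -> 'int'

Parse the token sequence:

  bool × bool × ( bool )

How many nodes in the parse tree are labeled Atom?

[Type [Prod [Prod [Prod [Atom bool]] × [Atom bool]] × [Atom ( [Type [Prod [Atom bool]]] )]]]

4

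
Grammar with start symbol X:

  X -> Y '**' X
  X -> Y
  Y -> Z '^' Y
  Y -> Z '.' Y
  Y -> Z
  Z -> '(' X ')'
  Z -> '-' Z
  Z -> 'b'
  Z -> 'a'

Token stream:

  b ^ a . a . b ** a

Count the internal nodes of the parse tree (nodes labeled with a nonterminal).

12

[X [Y [Z b] ^ [Y [Z a] . [Y [Z a] . [Y [Z b]]]]] ** [X [Y [Z a]]]]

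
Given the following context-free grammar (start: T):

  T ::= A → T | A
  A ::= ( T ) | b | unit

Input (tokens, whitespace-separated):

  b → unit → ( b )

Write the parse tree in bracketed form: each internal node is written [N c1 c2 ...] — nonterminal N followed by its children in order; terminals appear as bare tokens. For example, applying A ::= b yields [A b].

T
A → T
b → T
b → A → T
b → unit → T
b → unit → A
b → unit → ( T )
b → unit → ( A )
b → unit → ( b )

[T [A b] → [T [A unit] → [T [A ( [T [A b]] )]]]]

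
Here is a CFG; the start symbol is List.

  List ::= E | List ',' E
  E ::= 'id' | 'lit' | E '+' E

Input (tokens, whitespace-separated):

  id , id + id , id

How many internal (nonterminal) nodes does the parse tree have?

[List [List [List [E id]] , [E [E id] + [E id]]] , [E id]]

8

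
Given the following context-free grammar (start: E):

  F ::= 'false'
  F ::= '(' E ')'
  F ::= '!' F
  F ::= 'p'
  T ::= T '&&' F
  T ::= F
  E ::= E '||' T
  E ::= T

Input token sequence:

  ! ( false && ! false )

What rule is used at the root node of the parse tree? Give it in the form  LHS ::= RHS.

[E [T [F ! [F ( [E [T [T [F false]] && [F ! [F false]]]] )]]]]

E ::= T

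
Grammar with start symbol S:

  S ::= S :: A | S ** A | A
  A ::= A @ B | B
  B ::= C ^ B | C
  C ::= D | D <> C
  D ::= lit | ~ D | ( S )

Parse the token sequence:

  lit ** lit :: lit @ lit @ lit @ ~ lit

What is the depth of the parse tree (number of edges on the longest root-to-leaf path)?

8

[S [S [S [A [B [C [D lit]]]]] ** [A [B [C [D lit]]]]] :: [A [A [A [A [B [C [D lit]]]] @ [B [C [D lit]]]] @ [B [C [D lit]]]] @ [B [C [D ~ [D lit]]]]]]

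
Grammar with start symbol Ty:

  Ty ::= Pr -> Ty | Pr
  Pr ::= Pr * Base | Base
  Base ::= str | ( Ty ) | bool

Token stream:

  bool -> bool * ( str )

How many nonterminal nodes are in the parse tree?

11

[Ty [Pr [Base bool]] -> [Ty [Pr [Pr [Base bool]] * [Base ( [Ty [Pr [Base str]]] )]]]]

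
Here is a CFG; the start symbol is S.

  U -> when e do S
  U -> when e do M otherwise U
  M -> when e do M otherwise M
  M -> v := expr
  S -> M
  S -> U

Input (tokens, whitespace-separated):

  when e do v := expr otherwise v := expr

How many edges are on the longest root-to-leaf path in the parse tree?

3

[S [M when e do [M v := expr] otherwise [M v := expr]]]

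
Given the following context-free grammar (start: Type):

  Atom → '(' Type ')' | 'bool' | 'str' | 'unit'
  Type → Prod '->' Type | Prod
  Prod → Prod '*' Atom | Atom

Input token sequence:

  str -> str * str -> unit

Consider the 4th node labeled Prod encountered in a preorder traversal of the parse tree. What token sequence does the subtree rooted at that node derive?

unit

[Type [Prod [Atom str]] -> [Type [Prod [Prod [Atom str]] * [Atom str]] -> [Type [Prod [Atom unit]]]]]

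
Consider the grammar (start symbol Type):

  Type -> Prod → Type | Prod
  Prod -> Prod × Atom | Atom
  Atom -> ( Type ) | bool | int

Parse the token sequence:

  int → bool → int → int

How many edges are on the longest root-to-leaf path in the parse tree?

[Type [Prod [Atom int]] → [Type [Prod [Atom bool]] → [Type [Prod [Atom int]] → [Type [Prod [Atom int]]]]]]

6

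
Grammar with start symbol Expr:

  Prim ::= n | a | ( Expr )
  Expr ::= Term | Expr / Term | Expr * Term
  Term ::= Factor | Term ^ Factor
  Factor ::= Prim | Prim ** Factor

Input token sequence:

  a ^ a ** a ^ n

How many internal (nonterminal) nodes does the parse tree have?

12

[Expr [Term [Term [Term [Factor [Prim a]]] ^ [Factor [Prim a] ** [Factor [Prim a]]]] ^ [Factor [Prim n]]]]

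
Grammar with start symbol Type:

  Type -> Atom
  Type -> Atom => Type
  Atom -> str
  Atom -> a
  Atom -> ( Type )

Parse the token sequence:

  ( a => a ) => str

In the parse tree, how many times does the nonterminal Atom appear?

4

[Type [Atom ( [Type [Atom a] => [Type [Atom a]]] )] => [Type [Atom str]]]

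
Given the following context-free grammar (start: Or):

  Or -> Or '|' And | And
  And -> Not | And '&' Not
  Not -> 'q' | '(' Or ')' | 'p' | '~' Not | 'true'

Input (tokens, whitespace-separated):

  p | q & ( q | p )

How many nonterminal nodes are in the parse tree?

14

[Or [Or [And [Not p]]] | [And [And [Not q]] & [Not ( [Or [Or [And [Not q]]] | [And [Not p]]] )]]]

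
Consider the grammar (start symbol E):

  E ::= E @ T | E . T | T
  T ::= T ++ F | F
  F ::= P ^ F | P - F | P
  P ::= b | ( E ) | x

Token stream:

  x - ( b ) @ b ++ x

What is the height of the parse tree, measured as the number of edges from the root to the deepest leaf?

10

[E [E [T [F [P x] - [F [P ( [E [T [F [P b]]]] )]]]]] @ [T [T [F [P b]]] ++ [F [P x]]]]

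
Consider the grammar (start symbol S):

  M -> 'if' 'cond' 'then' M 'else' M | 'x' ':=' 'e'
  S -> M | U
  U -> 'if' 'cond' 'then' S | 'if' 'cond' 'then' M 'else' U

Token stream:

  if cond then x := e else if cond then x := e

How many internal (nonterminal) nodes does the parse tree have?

6

[S [U if cond then [M x := e] else [U if cond then [S [M x := e]]]]]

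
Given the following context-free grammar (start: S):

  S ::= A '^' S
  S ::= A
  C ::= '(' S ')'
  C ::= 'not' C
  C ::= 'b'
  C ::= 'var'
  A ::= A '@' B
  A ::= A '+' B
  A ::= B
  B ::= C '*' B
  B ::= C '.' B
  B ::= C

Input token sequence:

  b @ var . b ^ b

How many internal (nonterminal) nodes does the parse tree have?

[S [A [A [B [C b]]] @ [B [C var] . [B [C b]]]] ^ [S [A [B [C b]]]]]

13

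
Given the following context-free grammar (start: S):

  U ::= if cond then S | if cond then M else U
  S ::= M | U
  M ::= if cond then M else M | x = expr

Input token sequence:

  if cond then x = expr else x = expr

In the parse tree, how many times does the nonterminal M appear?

[S [M if cond then [M x = expr] else [M x = expr]]]

3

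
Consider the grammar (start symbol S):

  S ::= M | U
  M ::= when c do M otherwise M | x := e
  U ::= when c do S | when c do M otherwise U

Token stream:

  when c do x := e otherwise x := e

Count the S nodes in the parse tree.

1

[S [M when c do [M x := e] otherwise [M x := e]]]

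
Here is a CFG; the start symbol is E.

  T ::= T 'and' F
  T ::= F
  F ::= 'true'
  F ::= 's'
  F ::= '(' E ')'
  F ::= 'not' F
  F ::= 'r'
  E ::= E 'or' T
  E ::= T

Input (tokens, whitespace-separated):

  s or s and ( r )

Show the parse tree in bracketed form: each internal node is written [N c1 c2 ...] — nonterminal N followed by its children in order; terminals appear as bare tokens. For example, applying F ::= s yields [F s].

[E [E [T [F s]]] or [T [T [F s]] and [F ( [E [T [F r]]] )]]]

E
E or T
T or T
F or T
s or T
s or T and F
s or F and F
s or s and F
s or s and ( E )
s or s and ( T )
s or s and ( F )
s or s and ( r )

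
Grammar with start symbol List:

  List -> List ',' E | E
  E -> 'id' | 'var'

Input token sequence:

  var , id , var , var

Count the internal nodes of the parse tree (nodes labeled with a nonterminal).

[List [List [List [List [E var]] , [E id]] , [E var]] , [E var]]

8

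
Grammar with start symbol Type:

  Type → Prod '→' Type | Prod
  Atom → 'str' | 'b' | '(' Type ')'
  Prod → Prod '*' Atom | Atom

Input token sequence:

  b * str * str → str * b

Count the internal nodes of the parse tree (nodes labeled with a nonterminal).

12

[Type [Prod [Prod [Prod [Atom b]] * [Atom str]] * [Atom str]] → [Type [Prod [Prod [Atom str]] * [Atom b]]]]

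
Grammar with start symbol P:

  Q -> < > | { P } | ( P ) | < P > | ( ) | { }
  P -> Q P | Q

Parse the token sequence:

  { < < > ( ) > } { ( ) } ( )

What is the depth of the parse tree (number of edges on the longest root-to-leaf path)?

7

[P [Q { [P [Q < [P [Q < >] [P [Q ( )]]] >]] }] [P [Q { [P [Q ( )]] }] [P [Q ( )]]]]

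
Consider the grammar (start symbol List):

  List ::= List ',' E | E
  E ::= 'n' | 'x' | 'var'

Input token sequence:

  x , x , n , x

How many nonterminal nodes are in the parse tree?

8

[List [List [List [List [E x]] , [E x]] , [E n]] , [E x]]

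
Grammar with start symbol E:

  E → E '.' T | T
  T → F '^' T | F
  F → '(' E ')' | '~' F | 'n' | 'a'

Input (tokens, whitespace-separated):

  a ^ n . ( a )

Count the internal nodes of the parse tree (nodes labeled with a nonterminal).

11

[E [E [T [F a] ^ [T [F n]]]] . [T [F ( [E [T [F a]]] )]]]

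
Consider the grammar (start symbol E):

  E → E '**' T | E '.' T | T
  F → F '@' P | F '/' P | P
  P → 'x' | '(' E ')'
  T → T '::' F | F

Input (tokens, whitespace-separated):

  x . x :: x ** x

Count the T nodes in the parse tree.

[E [E [E [T [F [P x]]]] . [T [T [F [P x]]] :: [F [P x]]]] ** [T [F [P x]]]]

4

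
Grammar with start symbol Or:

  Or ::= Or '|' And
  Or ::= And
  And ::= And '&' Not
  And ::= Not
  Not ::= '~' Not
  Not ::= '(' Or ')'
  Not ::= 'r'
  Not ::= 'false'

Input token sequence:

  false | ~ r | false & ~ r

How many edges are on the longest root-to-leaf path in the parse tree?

[Or [Or [Or [And [Not false]]] | [And [Not ~ [Not r]]]] | [And [And [Not false]] & [Not ~ [Not r]]]]

5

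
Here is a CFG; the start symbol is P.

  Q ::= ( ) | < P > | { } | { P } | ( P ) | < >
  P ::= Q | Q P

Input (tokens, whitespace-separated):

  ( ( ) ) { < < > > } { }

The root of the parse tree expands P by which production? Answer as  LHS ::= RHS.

P ::= Q P

[P [Q ( [P [Q ( )]] )] [P [Q { [P [Q < [P [Q < >]] >]] }] [P [Q { }]]]]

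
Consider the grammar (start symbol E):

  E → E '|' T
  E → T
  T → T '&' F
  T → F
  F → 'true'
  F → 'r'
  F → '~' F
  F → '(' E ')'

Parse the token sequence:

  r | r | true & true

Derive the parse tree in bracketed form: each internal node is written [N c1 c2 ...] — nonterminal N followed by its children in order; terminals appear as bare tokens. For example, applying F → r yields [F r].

[E [E [E [T [F r]]] | [T [F r]]] | [T [T [F true]] & [F true]]]

E
E | T
E | T | T
T | T | T
F | T | T
r | T | T
r | F | T
r | r | T
r | r | T & F
r | r | F & F
r | r | true & F
r | r | true & true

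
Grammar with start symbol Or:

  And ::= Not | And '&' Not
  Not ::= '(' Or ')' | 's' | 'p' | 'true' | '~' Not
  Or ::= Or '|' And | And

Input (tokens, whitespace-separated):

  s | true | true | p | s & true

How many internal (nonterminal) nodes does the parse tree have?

17

[Or [Or [Or [Or [Or [And [Not s]]] | [And [Not true]]] | [And [Not true]]] | [And [Not p]]] | [And [And [Not s]] & [Not true]]]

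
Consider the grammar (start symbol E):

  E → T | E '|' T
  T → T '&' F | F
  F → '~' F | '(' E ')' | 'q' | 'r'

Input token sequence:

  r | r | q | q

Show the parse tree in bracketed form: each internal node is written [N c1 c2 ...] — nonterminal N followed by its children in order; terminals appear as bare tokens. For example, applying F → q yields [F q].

E
E | T
E | T | T
E | T | T | T
T | T | T | T
F | T | T | T
r | T | T | T
r | F | T | T
r | r | T | T
r | r | F | T
r | r | q | T
r | r | q | F
r | r | q | q

[E [E [E [E [T [F r]]] | [T [F r]]] | [T [F q]]] | [T [F q]]]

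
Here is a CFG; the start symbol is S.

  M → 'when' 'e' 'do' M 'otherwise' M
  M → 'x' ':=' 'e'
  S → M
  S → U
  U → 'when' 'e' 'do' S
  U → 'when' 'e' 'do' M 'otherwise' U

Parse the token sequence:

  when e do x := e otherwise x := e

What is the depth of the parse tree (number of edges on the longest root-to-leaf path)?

[S [M when e do [M x := e] otherwise [M x := e]]]

3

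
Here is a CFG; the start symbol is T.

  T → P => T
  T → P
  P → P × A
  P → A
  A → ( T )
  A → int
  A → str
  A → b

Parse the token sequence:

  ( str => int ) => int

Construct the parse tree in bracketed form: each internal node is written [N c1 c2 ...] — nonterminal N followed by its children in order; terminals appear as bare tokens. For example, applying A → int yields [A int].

[T [P [A ( [T [P [A str]] => [T [P [A int]]]] )]] => [T [P [A int]]]]

T
P => T
A => T
( T ) => T
( P => T ) => T
( A => T ) => T
( str => T ) => T
( str => P ) => T
( str => A ) => T
( str => int ) => T
( str => int ) => P
( str => int ) => A
( str => int ) => int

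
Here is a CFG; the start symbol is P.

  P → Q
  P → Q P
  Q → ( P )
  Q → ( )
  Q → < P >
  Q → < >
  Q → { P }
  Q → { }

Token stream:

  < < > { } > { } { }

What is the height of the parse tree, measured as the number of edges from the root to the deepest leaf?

5

[P [Q < [P [Q < >] [P [Q { }]]] >] [P [Q { }] [P [Q { }]]]]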